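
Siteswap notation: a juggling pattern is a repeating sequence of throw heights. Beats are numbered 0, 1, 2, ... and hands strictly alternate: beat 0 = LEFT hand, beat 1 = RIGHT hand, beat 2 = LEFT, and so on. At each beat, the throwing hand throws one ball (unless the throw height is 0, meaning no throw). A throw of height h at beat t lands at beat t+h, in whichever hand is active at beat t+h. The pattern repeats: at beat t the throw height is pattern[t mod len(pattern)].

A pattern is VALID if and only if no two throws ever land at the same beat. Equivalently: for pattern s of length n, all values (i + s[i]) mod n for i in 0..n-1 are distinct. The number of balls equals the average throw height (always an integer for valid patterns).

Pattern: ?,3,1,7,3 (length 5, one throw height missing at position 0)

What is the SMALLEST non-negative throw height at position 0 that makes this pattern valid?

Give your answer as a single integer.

i=0: s[i]=? (unknown)
i=1: (1 + 3) mod 5 = 4
i=2: (2 + 1) mod 5 = 3
i=3: (3 + 7) mod 5 = 0
i=4: (4 + 3) mod 5 = 2
Known residues: [0, 2, 3, 4]; need a permutation of 0..4, so missing residue r = 1
Need (0 + s) mod 5 = 1; smallest s = (1 - 0) mod 5 = 1

Answer: 1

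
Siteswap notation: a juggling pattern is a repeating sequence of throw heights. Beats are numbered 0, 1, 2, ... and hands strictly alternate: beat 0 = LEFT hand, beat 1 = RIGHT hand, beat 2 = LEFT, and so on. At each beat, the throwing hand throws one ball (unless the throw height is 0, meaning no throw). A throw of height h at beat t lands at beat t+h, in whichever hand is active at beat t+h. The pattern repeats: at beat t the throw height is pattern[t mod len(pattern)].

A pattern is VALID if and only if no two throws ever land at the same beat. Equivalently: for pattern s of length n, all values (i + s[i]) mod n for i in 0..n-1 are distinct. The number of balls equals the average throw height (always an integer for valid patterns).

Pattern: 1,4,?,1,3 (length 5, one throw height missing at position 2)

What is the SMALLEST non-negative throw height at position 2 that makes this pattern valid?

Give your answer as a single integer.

i=0: (0 + 1) mod 5 = 1
i=1: (1 + 4) mod 5 = 0
i=2: s[i]=? (unknown)
i=3: (3 + 1) mod 5 = 4
i=4: (4 + 3) mod 5 = 2
Known residues: [0, 1, 2, 4]; need a permutation of 0..4, so missing residue r = 3
Need (2 + s) mod 5 = 3; smallest s = (3 - 2) mod 5 = 1

Answer: 1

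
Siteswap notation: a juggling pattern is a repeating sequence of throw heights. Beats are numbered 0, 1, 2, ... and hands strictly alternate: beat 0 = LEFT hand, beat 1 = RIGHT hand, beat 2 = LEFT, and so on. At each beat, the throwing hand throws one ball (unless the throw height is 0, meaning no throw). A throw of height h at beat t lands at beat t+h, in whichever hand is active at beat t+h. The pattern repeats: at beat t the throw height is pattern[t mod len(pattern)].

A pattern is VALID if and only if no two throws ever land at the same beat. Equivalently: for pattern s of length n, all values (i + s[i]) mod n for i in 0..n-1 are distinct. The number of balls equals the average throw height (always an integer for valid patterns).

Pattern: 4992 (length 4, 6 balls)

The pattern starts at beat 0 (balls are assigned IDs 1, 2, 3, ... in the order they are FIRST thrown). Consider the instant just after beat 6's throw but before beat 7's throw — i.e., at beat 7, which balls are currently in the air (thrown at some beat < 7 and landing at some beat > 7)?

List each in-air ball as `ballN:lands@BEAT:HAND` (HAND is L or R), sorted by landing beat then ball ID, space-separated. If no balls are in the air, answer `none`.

Beat 0 (L): throw ball1 h=4 -> lands@4:L; in-air after throw: [b1@4:L]
Beat 1 (R): throw ball2 h=9 -> lands@10:L; in-air after throw: [b1@4:L b2@10:L]
Beat 2 (L): throw ball3 h=9 -> lands@11:R; in-air after throw: [b1@4:L b2@10:L b3@11:R]
Beat 3 (R): throw ball4 h=2 -> lands@5:R; in-air after throw: [b1@4:L b4@5:R b2@10:L b3@11:R]
Beat 4 (L): throw ball1 h=4 -> lands@8:L; in-air after throw: [b4@5:R b1@8:L b2@10:L b3@11:R]
Beat 5 (R): throw ball4 h=9 -> lands@14:L; in-air after throw: [b1@8:L b2@10:L b3@11:R b4@14:L]
Beat 6 (L): throw ball5 h=9 -> lands@15:R; in-air after throw: [b1@8:L b2@10:L b3@11:R b4@14:L b5@15:R]
Beat 7 (R): throw ball6 h=2 -> lands@9:R; in-air after throw: [b1@8:L b6@9:R b2@10:L b3@11:R b4@14:L b5@15:R]

Answer: ball1:lands@8:L ball2:lands@10:L ball3:lands@11:R ball4:lands@14:L ball5:lands@15:R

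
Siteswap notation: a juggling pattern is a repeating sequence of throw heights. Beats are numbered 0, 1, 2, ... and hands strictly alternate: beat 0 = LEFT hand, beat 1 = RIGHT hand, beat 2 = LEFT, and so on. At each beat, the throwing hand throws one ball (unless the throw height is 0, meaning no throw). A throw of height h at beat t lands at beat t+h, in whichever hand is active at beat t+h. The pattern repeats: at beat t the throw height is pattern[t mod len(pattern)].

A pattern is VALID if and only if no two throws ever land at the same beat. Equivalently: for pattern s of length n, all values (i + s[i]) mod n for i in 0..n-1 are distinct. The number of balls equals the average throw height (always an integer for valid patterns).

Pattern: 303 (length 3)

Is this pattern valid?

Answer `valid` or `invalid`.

i=0: (i + s[i]) mod n = (0 + 3) mod 3 = 0
i=1: (i + s[i]) mod n = (1 + 0) mod 3 = 1
i=2: (i + s[i]) mod n = (2 + 3) mod 3 = 2
Residues: [0, 1, 2], distinct: True

Answer: valid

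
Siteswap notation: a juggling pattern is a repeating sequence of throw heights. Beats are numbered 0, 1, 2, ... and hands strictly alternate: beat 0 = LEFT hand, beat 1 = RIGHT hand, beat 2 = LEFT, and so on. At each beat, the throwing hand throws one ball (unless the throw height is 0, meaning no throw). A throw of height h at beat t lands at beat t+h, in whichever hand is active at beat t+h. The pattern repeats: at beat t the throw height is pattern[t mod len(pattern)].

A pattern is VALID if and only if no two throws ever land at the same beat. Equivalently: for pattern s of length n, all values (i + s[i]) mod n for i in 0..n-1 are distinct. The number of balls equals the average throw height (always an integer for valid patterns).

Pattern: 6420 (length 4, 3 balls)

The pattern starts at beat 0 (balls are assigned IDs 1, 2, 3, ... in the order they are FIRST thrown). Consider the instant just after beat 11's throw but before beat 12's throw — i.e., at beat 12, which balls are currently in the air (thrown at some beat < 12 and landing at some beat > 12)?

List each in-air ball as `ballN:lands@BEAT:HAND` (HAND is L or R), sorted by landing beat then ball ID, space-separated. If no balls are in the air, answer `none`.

Beat 0 (L): throw ball1 h=6 -> lands@6:L; in-air after throw: [b1@6:L]
Beat 1 (R): throw ball2 h=4 -> lands@5:R; in-air after throw: [b2@5:R b1@6:L]
Beat 2 (L): throw ball3 h=2 -> lands@4:L; in-air after throw: [b3@4:L b2@5:R b1@6:L]
Beat 4 (L): throw ball3 h=6 -> lands@10:L; in-air after throw: [b2@5:R b1@6:L b3@10:L]
Beat 5 (R): throw ball2 h=4 -> lands@9:R; in-air after throw: [b1@6:L b2@9:R b3@10:L]
Beat 6 (L): throw ball1 h=2 -> lands@8:L; in-air after throw: [b1@8:L b2@9:R b3@10:L]
Beat 8 (L): throw ball1 h=6 -> lands@14:L; in-air after throw: [b2@9:R b3@10:L b1@14:L]
Beat 9 (R): throw ball2 h=4 -> lands@13:R; in-air after throw: [b3@10:L b2@13:R b1@14:L]
Beat 10 (L): throw ball3 h=2 -> lands@12:L; in-air after throw: [b3@12:L b2@13:R b1@14:L]
Beat 12 (L): throw ball3 h=6 -> lands@18:L; in-air after throw: [b2@13:R b1@14:L b3@18:L]

Answer: ball2:lands@13:R ball1:lands@14:L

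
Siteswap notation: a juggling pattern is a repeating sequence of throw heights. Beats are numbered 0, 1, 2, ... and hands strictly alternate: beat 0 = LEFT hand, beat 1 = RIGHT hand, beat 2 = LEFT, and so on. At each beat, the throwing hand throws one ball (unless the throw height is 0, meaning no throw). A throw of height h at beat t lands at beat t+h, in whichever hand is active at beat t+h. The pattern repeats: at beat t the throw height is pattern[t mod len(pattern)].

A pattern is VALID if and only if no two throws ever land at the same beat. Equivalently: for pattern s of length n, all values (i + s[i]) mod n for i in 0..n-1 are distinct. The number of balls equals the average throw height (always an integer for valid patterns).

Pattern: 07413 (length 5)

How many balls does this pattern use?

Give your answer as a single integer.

Answer: 3

Derivation:
Pattern = [0, 7, 4, 1, 3], length n = 5
  position 0: throw height = 0, running sum = 0
  position 1: throw height = 7, running sum = 7
  position 2: throw height = 4, running sum = 11
  position 3: throw height = 1, running sum = 12
  position 4: throw height = 3, running sum = 15
Total sum = 15; balls = sum / n = 15 / 5 = 3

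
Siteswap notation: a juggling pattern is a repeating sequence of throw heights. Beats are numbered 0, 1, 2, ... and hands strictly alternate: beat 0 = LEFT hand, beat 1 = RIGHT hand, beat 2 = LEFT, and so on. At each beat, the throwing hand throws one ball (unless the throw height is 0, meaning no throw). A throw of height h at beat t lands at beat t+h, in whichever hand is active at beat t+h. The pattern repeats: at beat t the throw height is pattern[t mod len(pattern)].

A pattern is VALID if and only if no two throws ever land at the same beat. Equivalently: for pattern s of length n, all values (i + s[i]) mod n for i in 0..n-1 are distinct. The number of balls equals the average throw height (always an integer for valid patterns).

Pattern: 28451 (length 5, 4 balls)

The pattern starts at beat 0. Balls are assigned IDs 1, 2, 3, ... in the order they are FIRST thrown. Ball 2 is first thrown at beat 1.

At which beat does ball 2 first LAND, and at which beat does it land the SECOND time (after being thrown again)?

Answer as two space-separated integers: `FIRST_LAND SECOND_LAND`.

Answer: 9 10

Derivation:
Beat 0 (L): throw ball1 h=2 -> lands@2:L; in-air after throw: [b1@2:L]
Beat 1 (R): throw ball2 h=8 -> lands@9:R; in-air after throw: [b1@2:L b2@9:R]
Beat 2 (L): throw ball1 h=4 -> lands@6:L; in-air after throw: [b1@6:L b2@9:R]
Beat 3 (R): throw ball3 h=5 -> lands@8:L; in-air after throw: [b1@6:L b3@8:L b2@9:R]
Beat 4 (L): throw ball4 h=1 -> lands@5:R; in-air after throw: [b4@5:R b1@6:L b3@8:L b2@9:R]
Beat 5 (R): throw ball4 h=2 -> lands@7:R; in-air after throw: [b1@6:L b4@7:R b3@8:L b2@9:R]
Beat 6 (L): throw ball1 h=8 -> lands@14:L; in-air after throw: [b4@7:R b3@8:L b2@9:R b1@14:L]
Beat 7 (R): throw ball4 h=4 -> lands@11:R; in-air after throw: [b3@8:L b2@9:R b4@11:R b1@14:L]
Beat 8 (L): throw ball3 h=5 -> lands@13:R; in-air after throw: [b2@9:R b4@11:R b3@13:R b1@14:L]
Beat 9 (R): throw ball2 h=1 -> lands@10:L; in-air after throw: [b2@10:L b4@11:R b3@13:R b1@14:L]
Beat 10 (L): throw ball2 h=2 -> lands@12:L; in-air after throw: [b4@11:R b2@12:L b3@13:R b1@14:L]
Ball 2: thrown@1 h=8 -> first land @9; rethrown@9 h=1 -> second land @10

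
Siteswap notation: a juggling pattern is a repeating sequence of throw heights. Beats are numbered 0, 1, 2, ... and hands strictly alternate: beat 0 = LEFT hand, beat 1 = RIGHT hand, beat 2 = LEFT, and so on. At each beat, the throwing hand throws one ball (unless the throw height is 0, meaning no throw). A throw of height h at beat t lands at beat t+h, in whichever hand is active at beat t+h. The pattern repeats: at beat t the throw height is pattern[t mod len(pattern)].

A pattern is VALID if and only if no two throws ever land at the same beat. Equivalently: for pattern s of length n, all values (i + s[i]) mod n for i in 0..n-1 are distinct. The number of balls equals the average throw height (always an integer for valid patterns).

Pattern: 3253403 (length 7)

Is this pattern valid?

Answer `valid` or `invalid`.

Answer: invalid

Derivation:
i=0: (i + s[i]) mod n = (0 + 3) mod 7 = 3
i=1: (i + s[i]) mod n = (1 + 2) mod 7 = 3
i=2: (i + s[i]) mod n = (2 + 5) mod 7 = 0
i=3: (i + s[i]) mod n = (3 + 3) mod 7 = 6
i=4: (i + s[i]) mod n = (4 + 4) mod 7 = 1
i=5: (i + s[i]) mod n = (5 + 0) mod 7 = 5
i=6: (i + s[i]) mod n = (6 + 3) mod 7 = 2
Residues: [3, 3, 0, 6, 1, 5, 2], distinct: False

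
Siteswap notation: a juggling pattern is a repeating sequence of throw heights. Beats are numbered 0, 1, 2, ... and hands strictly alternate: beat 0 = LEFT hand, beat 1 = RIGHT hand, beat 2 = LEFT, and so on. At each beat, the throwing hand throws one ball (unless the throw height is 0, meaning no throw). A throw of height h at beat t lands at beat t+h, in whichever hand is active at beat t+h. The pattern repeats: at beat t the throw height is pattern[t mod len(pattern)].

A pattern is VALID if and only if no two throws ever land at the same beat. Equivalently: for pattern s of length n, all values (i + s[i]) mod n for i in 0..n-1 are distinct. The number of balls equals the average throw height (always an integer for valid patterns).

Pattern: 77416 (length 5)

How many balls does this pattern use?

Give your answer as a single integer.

Answer: 5

Derivation:
Pattern = [7, 7, 4, 1, 6], length n = 5
  position 0: throw height = 7, running sum = 7
  position 1: throw height = 7, running sum = 14
  position 2: throw height = 4, running sum = 18
  position 3: throw height = 1, running sum = 19
  position 4: throw height = 6, running sum = 25
Total sum = 25; balls = sum / n = 25 / 5 = 5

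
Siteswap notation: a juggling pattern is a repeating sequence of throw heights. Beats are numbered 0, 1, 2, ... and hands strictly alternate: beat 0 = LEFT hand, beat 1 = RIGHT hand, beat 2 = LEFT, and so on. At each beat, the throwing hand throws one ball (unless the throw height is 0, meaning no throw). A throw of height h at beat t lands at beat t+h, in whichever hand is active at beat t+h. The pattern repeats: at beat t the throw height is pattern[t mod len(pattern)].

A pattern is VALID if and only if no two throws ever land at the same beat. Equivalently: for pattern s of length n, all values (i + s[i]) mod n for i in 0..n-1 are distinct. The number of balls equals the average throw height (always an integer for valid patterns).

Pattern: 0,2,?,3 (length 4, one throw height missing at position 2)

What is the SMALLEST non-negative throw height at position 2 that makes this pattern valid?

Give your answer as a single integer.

i=0: (0 + 0) mod 4 = 0
i=1: (1 + 2) mod 4 = 3
i=2: s[i]=? (unknown)
i=3: (3 + 3) mod 4 = 2
Known residues: [0, 2, 3]; need a permutation of 0..3, so missing residue r = 1
Need (2 + s) mod 4 = 1; smallest s = (1 - 2) mod 4 = 3

Answer: 3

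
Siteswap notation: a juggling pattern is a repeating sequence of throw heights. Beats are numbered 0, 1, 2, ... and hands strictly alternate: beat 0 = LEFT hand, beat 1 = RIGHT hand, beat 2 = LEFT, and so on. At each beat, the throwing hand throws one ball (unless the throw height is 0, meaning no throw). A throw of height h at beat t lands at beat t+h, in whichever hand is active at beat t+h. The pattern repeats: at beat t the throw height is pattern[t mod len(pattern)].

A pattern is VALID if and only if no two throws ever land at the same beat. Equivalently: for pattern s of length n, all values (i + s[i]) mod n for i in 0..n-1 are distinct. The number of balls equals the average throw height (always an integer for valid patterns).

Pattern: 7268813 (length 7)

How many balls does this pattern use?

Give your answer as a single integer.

Answer: 5

Derivation:
Pattern = [7, 2, 6, 8, 8, 1, 3], length n = 7
  position 0: throw height = 7, running sum = 7
  position 1: throw height = 2, running sum = 9
  position 2: throw height = 6, running sum = 15
  position 3: throw height = 8, running sum = 23
  position 4: throw height = 8, running sum = 31
  position 5: throw height = 1, running sum = 32
  position 6: throw height = 3, running sum = 35
Total sum = 35; balls = sum / n = 35 / 7 = 5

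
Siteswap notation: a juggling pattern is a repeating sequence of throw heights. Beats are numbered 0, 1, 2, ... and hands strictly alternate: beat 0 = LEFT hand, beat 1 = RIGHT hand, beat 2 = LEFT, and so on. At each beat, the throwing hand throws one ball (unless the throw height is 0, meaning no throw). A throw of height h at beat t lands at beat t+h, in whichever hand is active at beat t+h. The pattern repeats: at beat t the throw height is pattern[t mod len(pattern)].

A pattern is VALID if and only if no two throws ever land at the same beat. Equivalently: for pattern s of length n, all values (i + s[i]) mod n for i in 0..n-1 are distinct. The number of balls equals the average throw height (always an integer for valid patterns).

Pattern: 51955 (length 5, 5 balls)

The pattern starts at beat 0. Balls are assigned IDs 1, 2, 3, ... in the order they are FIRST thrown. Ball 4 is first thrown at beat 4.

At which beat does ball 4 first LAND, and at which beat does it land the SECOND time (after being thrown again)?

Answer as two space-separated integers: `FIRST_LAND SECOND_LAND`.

Beat 0 (L): throw ball1 h=5 -> lands@5:R; in-air after throw: [b1@5:R]
Beat 1 (R): throw ball2 h=1 -> lands@2:L; in-air after throw: [b2@2:L b1@5:R]
Beat 2 (L): throw ball2 h=9 -> lands@11:R; in-air after throw: [b1@5:R b2@11:R]
Beat 3 (R): throw ball3 h=5 -> lands@8:L; in-air after throw: [b1@5:R b3@8:L b2@11:R]
Beat 4 (L): throw ball4 h=5 -> lands@9:R; in-air after throw: [b1@5:R b3@8:L b4@9:R b2@11:R]
Beat 5 (R): throw ball1 h=5 -> lands@10:L; in-air after throw: [b3@8:L b4@9:R b1@10:L b2@11:R]
Beat 6 (L): throw ball5 h=1 -> lands@7:R; in-air after throw: [b5@7:R b3@8:L b4@9:R b1@10:L b2@11:R]
Beat 7 (R): throw ball5 h=9 -> lands@16:L; in-air after throw: [b3@8:L b4@9:R b1@10:L b2@11:R b5@16:L]
Beat 8 (L): throw ball3 h=5 -> lands@13:R; in-air after throw: [b4@9:R b1@10:L b2@11:R b3@13:R b5@16:L]
Beat 9 (R): throw ball4 h=5 -> lands@14:L; in-air after throw: [b1@10:L b2@11:R b3@13:R b4@14:L b5@16:L]
Beat 10 (L): throw ball1 h=5 -> lands@15:R; in-air after throw: [b2@11:R b3@13:R b4@14:L b1@15:R b5@16:L]
Beat 11 (R): throw ball2 h=1 -> lands@12:L; in-air after throw: [b2@12:L b3@13:R b4@14:L b1@15:R b5@16:L]
Beat 12 (L): throw ball2 h=9 -> lands@21:R; in-air after throw: [b3@13:R b4@14:L b1@15:R b5@16:L b2@21:R]
Beat 13 (R): throw ball3 h=5 -> lands@18:L; in-air after throw: [b4@14:L b1@15:R b5@16:L b3@18:L b2@21:R]
Beat 14 (L): throw ball4 h=5 -> lands@19:R; in-air after throw: [b1@15:R b5@16:L b3@18:L b4@19:R b2@21:R]
Ball 4: thrown@4 h=5 -> first land @9; rethrown@9 h=5 -> second land @14

Answer: 9 14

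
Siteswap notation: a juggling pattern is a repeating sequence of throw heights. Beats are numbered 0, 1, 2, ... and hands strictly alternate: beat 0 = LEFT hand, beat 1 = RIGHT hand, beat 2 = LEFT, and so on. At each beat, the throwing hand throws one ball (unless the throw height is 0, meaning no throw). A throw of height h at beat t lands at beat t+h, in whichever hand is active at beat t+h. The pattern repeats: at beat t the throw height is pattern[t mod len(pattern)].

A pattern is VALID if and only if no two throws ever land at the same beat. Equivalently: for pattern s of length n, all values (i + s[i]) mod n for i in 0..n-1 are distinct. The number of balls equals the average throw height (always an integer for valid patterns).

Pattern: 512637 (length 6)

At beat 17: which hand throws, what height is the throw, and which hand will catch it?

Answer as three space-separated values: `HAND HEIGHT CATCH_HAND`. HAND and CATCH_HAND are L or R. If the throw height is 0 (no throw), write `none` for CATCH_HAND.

Beat 17: 17 mod 2 = 1, so hand = R
Throw height = pattern[17 mod 6] = pattern[5] = 7
Lands at beat 17+7=24, 24 mod 2 = 0, so catch hand = L

Answer: R 7 L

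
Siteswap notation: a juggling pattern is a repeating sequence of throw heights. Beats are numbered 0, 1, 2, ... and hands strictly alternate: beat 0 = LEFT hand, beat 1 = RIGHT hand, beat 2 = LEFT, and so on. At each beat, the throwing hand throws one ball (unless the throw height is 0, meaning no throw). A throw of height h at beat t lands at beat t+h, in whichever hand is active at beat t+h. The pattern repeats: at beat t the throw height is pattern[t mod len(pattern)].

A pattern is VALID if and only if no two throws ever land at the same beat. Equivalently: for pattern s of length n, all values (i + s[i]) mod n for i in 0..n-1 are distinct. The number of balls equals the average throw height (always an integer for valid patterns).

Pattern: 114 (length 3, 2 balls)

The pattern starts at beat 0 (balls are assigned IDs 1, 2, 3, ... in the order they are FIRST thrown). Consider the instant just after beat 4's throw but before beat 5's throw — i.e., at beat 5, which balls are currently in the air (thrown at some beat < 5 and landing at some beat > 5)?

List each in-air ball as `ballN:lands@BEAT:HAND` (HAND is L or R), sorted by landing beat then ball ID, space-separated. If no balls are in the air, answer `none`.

Beat 0 (L): throw ball1 h=1 -> lands@1:R; in-air after throw: [b1@1:R]
Beat 1 (R): throw ball1 h=1 -> lands@2:L; in-air after throw: [b1@2:L]
Beat 2 (L): throw ball1 h=4 -> lands@6:L; in-air after throw: [b1@6:L]
Beat 3 (R): throw ball2 h=1 -> lands@4:L; in-air after throw: [b2@4:L b1@6:L]
Beat 4 (L): throw ball2 h=1 -> lands@5:R; in-air after throw: [b2@5:R b1@6:L]
Beat 5 (R): throw ball2 h=4 -> lands@9:R; in-air after throw: [b1@6:L b2@9:R]

Answer: ball1:lands@6:L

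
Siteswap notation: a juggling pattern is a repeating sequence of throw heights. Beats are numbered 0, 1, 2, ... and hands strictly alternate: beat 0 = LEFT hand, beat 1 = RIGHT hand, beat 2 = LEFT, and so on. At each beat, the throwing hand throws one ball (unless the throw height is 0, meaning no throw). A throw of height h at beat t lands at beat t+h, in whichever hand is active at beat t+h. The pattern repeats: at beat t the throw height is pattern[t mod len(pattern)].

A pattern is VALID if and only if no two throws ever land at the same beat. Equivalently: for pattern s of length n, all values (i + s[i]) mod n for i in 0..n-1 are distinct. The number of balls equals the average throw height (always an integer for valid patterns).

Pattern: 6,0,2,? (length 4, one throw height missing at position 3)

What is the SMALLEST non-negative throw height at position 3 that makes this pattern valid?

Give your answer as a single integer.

Answer: 0

Derivation:
i=0: (0 + 6) mod 4 = 2
i=1: (1 + 0) mod 4 = 1
i=2: (2 + 2) mod 4 = 0
i=3: s[i]=? (unknown)
Known residues: [0, 1, 2]; need a permutation of 0..3, so missing residue r = 3
Need (3 + s) mod 4 = 3; smallest s = (3 - 3) mod 4 = 0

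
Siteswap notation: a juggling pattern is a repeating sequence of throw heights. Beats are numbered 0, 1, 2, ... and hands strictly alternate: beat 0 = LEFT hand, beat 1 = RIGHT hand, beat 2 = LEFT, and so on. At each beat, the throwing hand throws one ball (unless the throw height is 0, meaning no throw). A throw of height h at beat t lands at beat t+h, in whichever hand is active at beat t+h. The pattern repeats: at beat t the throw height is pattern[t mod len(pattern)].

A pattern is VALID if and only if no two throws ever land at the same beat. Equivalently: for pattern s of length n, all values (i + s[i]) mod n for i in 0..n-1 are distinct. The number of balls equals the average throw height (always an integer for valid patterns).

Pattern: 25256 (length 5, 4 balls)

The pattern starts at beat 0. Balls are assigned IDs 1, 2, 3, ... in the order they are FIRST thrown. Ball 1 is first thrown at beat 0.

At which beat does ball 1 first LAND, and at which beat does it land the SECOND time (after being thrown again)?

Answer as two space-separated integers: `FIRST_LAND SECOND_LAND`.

Answer: 2 4

Derivation:
Beat 0 (L): throw ball1 h=2 -> lands@2:L; in-air after throw: [b1@2:L]
Beat 1 (R): throw ball2 h=5 -> lands@6:L; in-air after throw: [b1@2:L b2@6:L]
Beat 2 (L): throw ball1 h=2 -> lands@4:L; in-air after throw: [b1@4:L b2@6:L]
Beat 3 (R): throw ball3 h=5 -> lands@8:L; in-air after throw: [b1@4:L b2@6:L b3@8:L]
Beat 4 (L): throw ball1 h=6 -> lands@10:L; in-air after throw: [b2@6:L b3@8:L b1@10:L]
Ball 1: thrown@0 h=2 -> first land @2; rethrown@2 h=2 -> second land @4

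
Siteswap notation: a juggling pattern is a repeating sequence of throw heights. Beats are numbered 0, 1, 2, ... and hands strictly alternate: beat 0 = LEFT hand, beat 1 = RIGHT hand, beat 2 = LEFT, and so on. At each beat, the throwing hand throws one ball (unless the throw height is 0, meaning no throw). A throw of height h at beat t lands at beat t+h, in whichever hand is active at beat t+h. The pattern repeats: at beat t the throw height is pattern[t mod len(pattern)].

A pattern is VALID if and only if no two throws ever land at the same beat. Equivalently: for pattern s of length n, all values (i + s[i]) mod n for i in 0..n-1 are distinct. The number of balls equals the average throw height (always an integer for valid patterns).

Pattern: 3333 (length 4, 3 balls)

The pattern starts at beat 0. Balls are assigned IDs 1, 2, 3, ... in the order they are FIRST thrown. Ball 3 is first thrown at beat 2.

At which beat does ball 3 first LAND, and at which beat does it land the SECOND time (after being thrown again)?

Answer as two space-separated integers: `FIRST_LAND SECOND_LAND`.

Beat 0 (L): throw ball1 h=3 -> lands@3:R; in-air after throw: [b1@3:R]
Beat 1 (R): throw ball2 h=3 -> lands@4:L; in-air after throw: [b1@3:R b2@4:L]
Beat 2 (L): throw ball3 h=3 -> lands@5:R; in-air after throw: [b1@3:R b2@4:L b3@5:R]
Beat 3 (R): throw ball1 h=3 -> lands@6:L; in-air after throw: [b2@4:L b3@5:R b1@6:L]
Beat 4 (L): throw ball2 h=3 -> lands@7:R; in-air after throw: [b3@5:R b1@6:L b2@7:R]
Beat 5 (R): throw ball3 h=3 -> lands@8:L; in-air after throw: [b1@6:L b2@7:R b3@8:L]
Beat 6 (L): throw ball1 h=3 -> lands@9:R; in-air after throw: [b2@7:R b3@8:L b1@9:R]
Beat 7 (R): throw ball2 h=3 -> lands@10:L; in-air after throw: [b3@8:L b1@9:R b2@10:L]
Beat 8 (L): throw ball3 h=3 -> lands@11:R; in-air after throw: [b1@9:R b2@10:L b3@11:R]
Ball 3: thrown@2 h=3 -> first land @5; rethrown@5 h=3 -> second land @8

Answer: 5 8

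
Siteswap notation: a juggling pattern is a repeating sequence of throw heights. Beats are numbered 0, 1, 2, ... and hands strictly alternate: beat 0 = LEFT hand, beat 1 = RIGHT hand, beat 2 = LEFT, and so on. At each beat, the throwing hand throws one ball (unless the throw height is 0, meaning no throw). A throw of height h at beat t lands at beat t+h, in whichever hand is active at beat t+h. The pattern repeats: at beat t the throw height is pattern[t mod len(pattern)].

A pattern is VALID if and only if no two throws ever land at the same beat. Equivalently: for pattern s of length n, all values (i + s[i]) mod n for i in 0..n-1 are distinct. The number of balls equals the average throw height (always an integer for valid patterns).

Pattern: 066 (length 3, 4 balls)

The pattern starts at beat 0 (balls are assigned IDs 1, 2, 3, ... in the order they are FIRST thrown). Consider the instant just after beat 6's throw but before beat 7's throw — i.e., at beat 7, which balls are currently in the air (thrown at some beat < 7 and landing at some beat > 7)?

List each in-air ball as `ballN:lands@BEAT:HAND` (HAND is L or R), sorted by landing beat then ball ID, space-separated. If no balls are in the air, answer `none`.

Beat 1 (R): throw ball1 h=6 -> lands@7:R; in-air after throw: [b1@7:R]
Beat 2 (L): throw ball2 h=6 -> lands@8:L; in-air after throw: [b1@7:R b2@8:L]
Beat 4 (L): throw ball3 h=6 -> lands@10:L; in-air after throw: [b1@7:R b2@8:L b3@10:L]
Beat 5 (R): throw ball4 h=6 -> lands@11:R; in-air after throw: [b1@7:R b2@8:L b3@10:L b4@11:R]
Beat 7 (R): throw ball1 h=6 -> lands@13:R; in-air after throw: [b2@8:L b3@10:L b4@11:R b1@13:R]

Answer: ball2:lands@8:L ball3:lands@10:L ball4:lands@11:R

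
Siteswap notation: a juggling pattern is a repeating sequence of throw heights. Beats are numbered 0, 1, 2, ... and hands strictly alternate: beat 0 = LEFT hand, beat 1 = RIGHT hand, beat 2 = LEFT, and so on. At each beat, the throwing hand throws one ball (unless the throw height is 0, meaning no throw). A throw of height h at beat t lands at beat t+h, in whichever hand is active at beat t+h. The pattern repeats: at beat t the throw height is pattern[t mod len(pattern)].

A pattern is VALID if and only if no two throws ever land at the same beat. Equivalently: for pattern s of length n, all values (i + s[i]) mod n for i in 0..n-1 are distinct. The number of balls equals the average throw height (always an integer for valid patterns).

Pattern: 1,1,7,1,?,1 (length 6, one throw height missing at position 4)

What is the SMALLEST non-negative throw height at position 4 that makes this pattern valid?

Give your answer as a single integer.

Answer: 1

Derivation:
i=0: (0 + 1) mod 6 = 1
i=1: (1 + 1) mod 6 = 2
i=2: (2 + 7) mod 6 = 3
i=3: (3 + 1) mod 6 = 4
i=4: s[i]=? (unknown)
i=5: (5 + 1) mod 6 = 0
Known residues: [0, 1, 2, 3, 4]; need a permutation of 0..5, so missing residue r = 5
Need (4 + s) mod 6 = 5; smallest s = (5 - 4) mod 6 = 1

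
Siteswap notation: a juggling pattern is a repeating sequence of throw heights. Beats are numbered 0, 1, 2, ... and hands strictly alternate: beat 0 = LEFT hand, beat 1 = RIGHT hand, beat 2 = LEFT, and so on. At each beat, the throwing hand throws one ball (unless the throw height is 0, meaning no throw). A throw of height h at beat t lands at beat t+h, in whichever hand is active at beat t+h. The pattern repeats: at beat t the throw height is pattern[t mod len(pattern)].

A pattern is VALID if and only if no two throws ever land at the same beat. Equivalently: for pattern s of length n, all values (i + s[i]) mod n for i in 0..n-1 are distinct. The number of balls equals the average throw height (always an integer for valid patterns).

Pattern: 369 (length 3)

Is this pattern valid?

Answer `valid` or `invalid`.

i=0: (i + s[i]) mod n = (0 + 3) mod 3 = 0
i=1: (i + s[i]) mod n = (1 + 6) mod 3 = 1
i=2: (i + s[i]) mod n = (2 + 9) mod 3 = 2
Residues: [0, 1, 2], distinct: True

Answer: valid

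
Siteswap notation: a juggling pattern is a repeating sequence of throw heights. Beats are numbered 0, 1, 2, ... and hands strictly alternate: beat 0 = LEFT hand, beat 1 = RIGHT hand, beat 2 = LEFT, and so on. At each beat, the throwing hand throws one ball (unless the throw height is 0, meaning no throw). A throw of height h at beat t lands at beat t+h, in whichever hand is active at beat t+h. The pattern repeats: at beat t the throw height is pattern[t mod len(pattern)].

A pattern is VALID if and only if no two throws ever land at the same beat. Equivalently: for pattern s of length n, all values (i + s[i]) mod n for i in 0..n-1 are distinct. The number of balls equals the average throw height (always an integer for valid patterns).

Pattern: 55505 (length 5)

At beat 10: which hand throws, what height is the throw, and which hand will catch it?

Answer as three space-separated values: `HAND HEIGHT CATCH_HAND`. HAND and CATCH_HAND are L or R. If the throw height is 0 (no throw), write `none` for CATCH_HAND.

Answer: L 5 R

Derivation:
Beat 10: 10 mod 2 = 0, so hand = L
Throw height = pattern[10 mod 5] = pattern[0] = 5
Lands at beat 10+5=15, 15 mod 2 = 1, so catch hand = R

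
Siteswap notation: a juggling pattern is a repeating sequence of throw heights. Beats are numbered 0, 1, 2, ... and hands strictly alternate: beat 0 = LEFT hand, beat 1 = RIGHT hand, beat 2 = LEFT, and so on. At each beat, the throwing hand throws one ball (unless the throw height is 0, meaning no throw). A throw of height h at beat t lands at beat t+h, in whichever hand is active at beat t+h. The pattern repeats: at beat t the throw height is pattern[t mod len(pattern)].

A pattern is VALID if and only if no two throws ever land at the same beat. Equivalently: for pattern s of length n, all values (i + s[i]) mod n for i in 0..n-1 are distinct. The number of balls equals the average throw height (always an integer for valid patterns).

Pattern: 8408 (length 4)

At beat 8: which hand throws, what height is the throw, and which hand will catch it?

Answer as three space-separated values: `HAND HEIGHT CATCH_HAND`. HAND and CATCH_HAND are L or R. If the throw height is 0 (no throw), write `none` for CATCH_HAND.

Answer: L 8 L

Derivation:
Beat 8: 8 mod 2 = 0, so hand = L
Throw height = pattern[8 mod 4] = pattern[0] = 8
Lands at beat 8+8=16, 16 mod 2 = 0, so catch hand = L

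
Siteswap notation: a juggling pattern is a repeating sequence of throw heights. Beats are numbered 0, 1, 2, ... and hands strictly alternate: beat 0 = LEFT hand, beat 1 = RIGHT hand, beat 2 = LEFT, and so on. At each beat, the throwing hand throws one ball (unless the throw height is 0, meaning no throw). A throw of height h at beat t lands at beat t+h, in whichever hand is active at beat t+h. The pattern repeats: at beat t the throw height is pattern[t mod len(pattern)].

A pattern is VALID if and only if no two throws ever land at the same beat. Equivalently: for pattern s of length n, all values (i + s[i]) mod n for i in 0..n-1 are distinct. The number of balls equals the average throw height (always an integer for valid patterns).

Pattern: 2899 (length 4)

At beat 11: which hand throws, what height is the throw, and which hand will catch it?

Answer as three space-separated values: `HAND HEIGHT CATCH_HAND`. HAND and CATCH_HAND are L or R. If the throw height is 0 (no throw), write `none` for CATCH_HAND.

Beat 11: 11 mod 2 = 1, so hand = R
Throw height = pattern[11 mod 4] = pattern[3] = 9
Lands at beat 11+9=20, 20 mod 2 = 0, so catch hand = L

Answer: R 9 L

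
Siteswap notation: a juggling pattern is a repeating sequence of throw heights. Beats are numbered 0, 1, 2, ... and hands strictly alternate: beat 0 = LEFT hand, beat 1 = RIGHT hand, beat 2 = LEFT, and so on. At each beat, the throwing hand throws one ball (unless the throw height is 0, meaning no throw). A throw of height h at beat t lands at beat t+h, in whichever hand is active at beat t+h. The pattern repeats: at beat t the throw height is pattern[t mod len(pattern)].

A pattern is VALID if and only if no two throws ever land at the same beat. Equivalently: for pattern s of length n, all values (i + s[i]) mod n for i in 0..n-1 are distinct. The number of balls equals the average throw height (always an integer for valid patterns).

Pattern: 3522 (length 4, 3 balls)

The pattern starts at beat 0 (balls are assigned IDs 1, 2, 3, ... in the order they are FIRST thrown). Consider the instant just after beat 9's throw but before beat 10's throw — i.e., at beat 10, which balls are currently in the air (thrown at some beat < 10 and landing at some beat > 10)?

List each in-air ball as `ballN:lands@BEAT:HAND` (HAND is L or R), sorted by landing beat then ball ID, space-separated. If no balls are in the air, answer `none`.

Answer: ball2:lands@11:R ball3:lands@14:L

Derivation:
Beat 0 (L): throw ball1 h=3 -> lands@3:R; in-air after throw: [b1@3:R]
Beat 1 (R): throw ball2 h=5 -> lands@6:L; in-air after throw: [b1@3:R b2@6:L]
Beat 2 (L): throw ball3 h=2 -> lands@4:L; in-air after throw: [b1@3:R b3@4:L b2@6:L]
Beat 3 (R): throw ball1 h=2 -> lands@5:R; in-air after throw: [b3@4:L b1@5:R b2@6:L]
Beat 4 (L): throw ball3 h=3 -> lands@7:R; in-air after throw: [b1@5:R b2@6:L b3@7:R]
Beat 5 (R): throw ball1 h=5 -> lands@10:L; in-air after throw: [b2@6:L b3@7:R b1@10:L]
Beat 6 (L): throw ball2 h=2 -> lands@8:L; in-air after throw: [b3@7:R b2@8:L b1@10:L]
Beat 7 (R): throw ball3 h=2 -> lands@9:R; in-air after throw: [b2@8:L b3@9:R b1@10:L]
Beat 8 (L): throw ball2 h=3 -> lands@11:R; in-air after throw: [b3@9:R b1@10:L b2@11:R]
Beat 9 (R): throw ball3 h=5 -> lands@14:L; in-air after throw: [b1@10:L b2@11:R b3@14:L]
Beat 10 (L): throw ball1 h=2 -> lands@12:L; in-air after throw: [b2@11:R b1@12:L b3@14:L]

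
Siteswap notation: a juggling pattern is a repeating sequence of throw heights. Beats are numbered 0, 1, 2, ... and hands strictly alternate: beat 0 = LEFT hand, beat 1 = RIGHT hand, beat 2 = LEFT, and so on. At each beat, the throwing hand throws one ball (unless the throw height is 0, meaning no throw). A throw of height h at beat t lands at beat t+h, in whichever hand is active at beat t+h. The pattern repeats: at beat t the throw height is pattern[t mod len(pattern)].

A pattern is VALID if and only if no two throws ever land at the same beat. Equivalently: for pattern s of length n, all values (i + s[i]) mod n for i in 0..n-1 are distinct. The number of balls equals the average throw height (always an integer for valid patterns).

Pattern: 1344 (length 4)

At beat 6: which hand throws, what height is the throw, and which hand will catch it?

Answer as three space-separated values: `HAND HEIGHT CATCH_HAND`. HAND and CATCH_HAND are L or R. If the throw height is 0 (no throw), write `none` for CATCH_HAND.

Answer: L 4 L

Derivation:
Beat 6: 6 mod 2 = 0, so hand = L
Throw height = pattern[6 mod 4] = pattern[2] = 4
Lands at beat 6+4=10, 10 mod 2 = 0, so catch hand = L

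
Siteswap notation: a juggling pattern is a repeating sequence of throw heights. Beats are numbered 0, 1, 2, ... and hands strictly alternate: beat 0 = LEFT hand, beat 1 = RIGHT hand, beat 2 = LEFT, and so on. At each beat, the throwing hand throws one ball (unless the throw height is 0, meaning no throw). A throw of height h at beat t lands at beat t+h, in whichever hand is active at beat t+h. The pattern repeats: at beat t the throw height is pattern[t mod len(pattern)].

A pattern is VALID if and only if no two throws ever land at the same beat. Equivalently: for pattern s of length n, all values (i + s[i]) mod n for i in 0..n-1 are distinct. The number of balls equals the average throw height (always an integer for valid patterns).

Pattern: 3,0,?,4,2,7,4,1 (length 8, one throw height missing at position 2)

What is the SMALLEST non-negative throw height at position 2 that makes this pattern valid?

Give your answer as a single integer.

i=0: (0 + 3) mod 8 = 3
i=1: (1 + 0) mod 8 = 1
i=2: s[i]=? (unknown)
i=3: (3 + 4) mod 8 = 7
i=4: (4 + 2) mod 8 = 6
i=5: (5 + 7) mod 8 = 4
i=6: (6 + 4) mod 8 = 2
i=7: (7 + 1) mod 8 = 0
Known residues: [0, 1, 2, 3, 4, 6, 7]; need a permutation of 0..7, so missing residue r = 5
Need (2 + s) mod 8 = 5; smallest s = (5 - 2) mod 8 = 3

Answer: 3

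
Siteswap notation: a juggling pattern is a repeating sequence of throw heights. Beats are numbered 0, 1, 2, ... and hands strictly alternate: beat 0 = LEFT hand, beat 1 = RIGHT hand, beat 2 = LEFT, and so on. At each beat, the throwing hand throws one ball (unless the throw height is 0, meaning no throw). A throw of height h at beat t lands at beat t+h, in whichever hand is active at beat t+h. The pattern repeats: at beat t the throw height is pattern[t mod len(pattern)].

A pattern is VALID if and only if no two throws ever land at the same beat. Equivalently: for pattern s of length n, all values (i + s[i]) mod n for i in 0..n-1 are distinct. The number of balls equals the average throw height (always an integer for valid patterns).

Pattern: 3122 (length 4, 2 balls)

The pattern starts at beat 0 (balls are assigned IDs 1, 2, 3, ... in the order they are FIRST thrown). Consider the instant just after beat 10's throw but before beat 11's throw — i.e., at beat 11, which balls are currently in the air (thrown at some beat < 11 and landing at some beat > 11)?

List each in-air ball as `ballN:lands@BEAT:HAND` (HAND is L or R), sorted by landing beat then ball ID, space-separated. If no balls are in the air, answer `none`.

Beat 0 (L): throw ball1 h=3 -> lands@3:R; in-air after throw: [b1@3:R]
Beat 1 (R): throw ball2 h=1 -> lands@2:L; in-air after throw: [b2@2:L b1@3:R]
Beat 2 (L): throw ball2 h=2 -> lands@4:L; in-air after throw: [b1@3:R b2@4:L]
Beat 3 (R): throw ball1 h=2 -> lands@5:R; in-air after throw: [b2@4:L b1@5:R]
Beat 4 (L): throw ball2 h=3 -> lands@7:R; in-air after throw: [b1@5:R b2@7:R]
Beat 5 (R): throw ball1 h=1 -> lands@6:L; in-air after throw: [b1@6:L b2@7:R]
Beat 6 (L): throw ball1 h=2 -> lands@8:L; in-air after throw: [b2@7:R b1@8:L]
Beat 7 (R): throw ball2 h=2 -> lands@9:R; in-air after throw: [b1@8:L b2@9:R]
Beat 8 (L): throw ball1 h=3 -> lands@11:R; in-air after throw: [b2@9:R b1@11:R]
Beat 9 (R): throw ball2 h=1 -> lands@10:L; in-air after throw: [b2@10:L b1@11:R]
Beat 10 (L): throw ball2 h=2 -> lands@12:L; in-air after throw: [b1@11:R b2@12:L]
Beat 11 (R): throw ball1 h=2 -> lands@13:R; in-air after throw: [b2@12:L b1@13:R]

Answer: ball2:lands@12:L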